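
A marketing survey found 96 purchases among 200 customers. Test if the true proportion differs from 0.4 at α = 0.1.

p̂ = 0.48, p₀ = 0.4. z = (p̂ - p₀)/√(p₀(1-p₀)/n) = 2.309. Critical: ±1.645. Reject H₀.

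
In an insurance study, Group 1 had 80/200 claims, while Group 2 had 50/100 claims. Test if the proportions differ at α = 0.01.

p̂₁ = 0.4, p̂₂ = 0.5, pooled p̂ = 0.433. z = -1.648. Critical: ±2.576. Fail to reject H₀.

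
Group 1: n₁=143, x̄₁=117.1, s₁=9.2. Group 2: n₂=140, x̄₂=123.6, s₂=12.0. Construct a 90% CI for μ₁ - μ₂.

Difference = -6.5. SE = √(9.2²/143 + 12.0²/140) = 1.273. CI = (-8.59, -4.41)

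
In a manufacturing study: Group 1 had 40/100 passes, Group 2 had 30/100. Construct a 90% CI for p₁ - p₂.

p̂₁ = 0.4, p̂₂ = 0.3. Difference = 0.1. CI = (-0.01, 0.21)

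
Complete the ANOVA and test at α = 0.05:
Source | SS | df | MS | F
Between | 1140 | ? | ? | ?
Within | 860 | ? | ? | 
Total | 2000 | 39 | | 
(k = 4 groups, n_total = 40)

df_between = 3, df_within = 36. MS_between = 380.0, MS_within = 23.89. F = 15.907, F_crit ≈ 2.866. Reject H₀.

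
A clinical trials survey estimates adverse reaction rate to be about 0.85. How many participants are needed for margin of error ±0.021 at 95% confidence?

n = z²p(1-p)/E² = 1.96²×0.85×0.15/0.021² = 1110.7 → n = 1111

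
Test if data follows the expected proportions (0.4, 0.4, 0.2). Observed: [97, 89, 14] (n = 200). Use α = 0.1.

Expected: [80.0, 80.0, 40.0]. χ² = 21.525. df = 2, critical = 4.605. Reject H₀.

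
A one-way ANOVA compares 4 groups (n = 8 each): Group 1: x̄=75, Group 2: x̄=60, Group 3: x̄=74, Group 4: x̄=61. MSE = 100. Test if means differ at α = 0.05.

Grand mean = 67.5. SS_between = 1576.0, MS_between = 525.33. F = 5.253, F_crit ≈ 2.947. Reject H₀.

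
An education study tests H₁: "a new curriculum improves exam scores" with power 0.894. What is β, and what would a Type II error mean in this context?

β = 1 - power = 1 - 0.894 = 0.106. A Type II error is failing to reject H₀ when H₀ is false (false negative) — here, failing to conclude that a new curriculum improves exam scores when in fact it is true. Consequence: keeping the old curriculum when the new one would have helped students.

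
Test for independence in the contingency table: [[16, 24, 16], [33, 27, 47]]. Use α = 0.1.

χ² = 5.954. df = 2, critical = 4.605. Reject H₀. Variables are dependent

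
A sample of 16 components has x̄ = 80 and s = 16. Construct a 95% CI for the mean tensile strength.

CI = x̄ ± t*(s/√n) = 80 ± 2.131(16/√16) = (71.48, 88.52)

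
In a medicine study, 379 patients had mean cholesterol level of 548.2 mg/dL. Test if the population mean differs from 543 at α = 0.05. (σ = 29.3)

z = (x̄ - μ₀)/(σ/√n) = (548.2 - 543)/(29.3/√379) = 3.455. Critical value: ±1.96. Since |3.455| > 1.96, Reject H₀.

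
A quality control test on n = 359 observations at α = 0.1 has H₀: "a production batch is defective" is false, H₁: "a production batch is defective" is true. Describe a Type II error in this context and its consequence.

Type II error: failing to reject H₀ when it is false — concluding that a production batch is defective is not supported when in fact it is. Consequence: shipping a defective batch — faulty products reach customers.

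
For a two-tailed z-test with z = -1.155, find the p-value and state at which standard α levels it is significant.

p = 2·P(Z > |-1.155|) = 2·(1 - Φ(1.155)) ≈ 0.2481. Not significant at any standard level.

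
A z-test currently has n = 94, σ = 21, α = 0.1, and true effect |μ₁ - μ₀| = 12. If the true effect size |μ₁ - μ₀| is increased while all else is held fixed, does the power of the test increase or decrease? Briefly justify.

Power increases: a larger true effect increases the non-centrality λ = |μ₁ - μ₀|/(σ/√n).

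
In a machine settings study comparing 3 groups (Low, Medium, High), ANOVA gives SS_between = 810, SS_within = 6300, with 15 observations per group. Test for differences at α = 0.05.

df_between = 2, df_within = 42. F = MS_between/MS_within = 405.0/150.0 = 2.7. F_crit ≈ 3.22. Fail to reject H₀.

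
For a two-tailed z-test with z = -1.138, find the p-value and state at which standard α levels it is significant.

p = 2·P(Z > |-1.138|) = 2·(1 - Φ(1.138)) ≈ 0.2551. Not significant at any standard level.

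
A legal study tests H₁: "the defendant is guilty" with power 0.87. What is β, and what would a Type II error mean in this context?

β = 1 - power = 1 - 0.87 = 0.13. A Type II error is failing to reject H₀ when H₀ is false (false negative) — here, failing to conclude that the defendant is guilty when in fact it is true. Consequence: acquitting a guilty person.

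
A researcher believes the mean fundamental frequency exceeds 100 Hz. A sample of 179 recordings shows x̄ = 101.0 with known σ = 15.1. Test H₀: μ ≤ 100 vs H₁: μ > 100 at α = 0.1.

z = 0.886. Critical value: 1.28. Fail to reject H₀.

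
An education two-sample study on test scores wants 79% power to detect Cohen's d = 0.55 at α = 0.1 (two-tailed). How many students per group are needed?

z_{α/2} = 1.645, z_β = Φ⁻¹(0.79) = 0.806. For medium effect (d = 0.55): n per group = 2(z_{α/2} + z_β)²/d² = 2(1.645 + 0.806)²/0.55² = 39.7 → 40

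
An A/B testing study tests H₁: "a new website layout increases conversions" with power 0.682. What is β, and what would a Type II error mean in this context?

β = 1 - power = 1 - 0.682 = 0.318. A Type II error is failing to reject H₀ when H₀ is false (false negative) — here, failing to conclude that a new website layout increases conversions when in fact it is true. Consequence: discarding a layout that would have improved conversions — lost revenue.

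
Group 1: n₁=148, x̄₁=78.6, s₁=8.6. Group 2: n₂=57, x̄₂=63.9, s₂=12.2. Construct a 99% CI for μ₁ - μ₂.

Difference = 14.7. SE = √(8.6²/148 + 12.2²/57) = 1.764. CI = (10.16, 19.24)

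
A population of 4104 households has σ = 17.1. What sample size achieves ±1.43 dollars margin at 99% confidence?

Without FPC: n₀ = (2.576×17.1/1.43)² = 948.881. With FPC: n = n₀N/(n₀+N-1) = 770.8 → n = 771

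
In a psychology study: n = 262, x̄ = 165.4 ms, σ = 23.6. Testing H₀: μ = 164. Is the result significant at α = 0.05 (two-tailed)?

z = (165.4 - 164)/(23.6/√262) = 0.96. Since |z| ≤ 1.96, not significant at α = 0.05.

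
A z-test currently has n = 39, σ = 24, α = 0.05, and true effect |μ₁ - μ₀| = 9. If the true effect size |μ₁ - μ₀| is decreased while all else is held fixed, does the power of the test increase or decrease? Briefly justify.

Power decreases: a smaller true effect decreases the non-centrality λ = |μ₁ - μ₀|/(σ/√n).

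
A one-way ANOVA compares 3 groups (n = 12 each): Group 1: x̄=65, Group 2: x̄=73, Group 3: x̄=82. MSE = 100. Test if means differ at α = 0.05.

Grand mean = 73.33. SS_between = 1736.0, MS_between = 868.0. F = 8.68, F_crit ≈ 3.285. Reject H₀.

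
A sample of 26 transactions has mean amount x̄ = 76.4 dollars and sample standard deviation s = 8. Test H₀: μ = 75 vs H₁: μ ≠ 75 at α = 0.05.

t = (x̄ - μ₀)/(s/√n) = (76.4 - 75)/(8/√26) = 0.892. df = 25, critical t = ±2.06. Fail to reject H₀.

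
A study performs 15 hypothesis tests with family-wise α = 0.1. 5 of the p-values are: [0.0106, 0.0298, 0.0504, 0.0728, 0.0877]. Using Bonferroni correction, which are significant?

Bonferroni α = 0.1/15 = 0.00667. None of the given p-values are significant.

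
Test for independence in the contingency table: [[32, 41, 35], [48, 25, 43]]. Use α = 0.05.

χ² = 7.623. df = 2, critical = 5.991. Reject H₀. Variables are dependent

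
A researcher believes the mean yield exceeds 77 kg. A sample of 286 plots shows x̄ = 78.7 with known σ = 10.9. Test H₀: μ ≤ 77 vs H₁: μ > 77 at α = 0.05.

z = 2.638. Critical value: 1.645. Reject H₀.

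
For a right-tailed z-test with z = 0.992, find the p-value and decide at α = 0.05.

p = P(Z > 0.992) = 1 - Φ(0.992) ≈ 0.1606. Since p ≥ 0.05, fail to reject H₀ (not significant) at α = 0.05.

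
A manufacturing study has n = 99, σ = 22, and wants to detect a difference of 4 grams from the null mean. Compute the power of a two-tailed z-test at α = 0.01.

SE = σ/√n = 22/√99 = 2.211. Non-centrality λ = d/SE = 4/2.211 = 1.809. Power ≈ Φ(λ - z_{α/2}) = Φ(1.809 - 2.576) = Φ(-0.767) = 0.222.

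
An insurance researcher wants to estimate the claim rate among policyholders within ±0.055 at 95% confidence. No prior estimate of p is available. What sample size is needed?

Conservative approach: use p = 0.5 (maximizes p(1-p) = 0.25). n = z²(0.25)/E² = 1.96²×0.25/0.055² = 317.5 → n = 318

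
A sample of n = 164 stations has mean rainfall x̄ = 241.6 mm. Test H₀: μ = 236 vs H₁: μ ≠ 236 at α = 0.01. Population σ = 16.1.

z = (x̄ - μ₀)/(σ/√n) = (241.6 - 236)/(16.1/√164) = 4.454. Critical value: ±2.576. Since |4.454| > 2.576, Reject H₀.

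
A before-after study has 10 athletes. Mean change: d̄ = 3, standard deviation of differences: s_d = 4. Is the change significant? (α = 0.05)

t = d̄/(s_d/√n) = 3/(4/√10) = 2.372. df = 9, critical t = ±2.262. Reject H₀.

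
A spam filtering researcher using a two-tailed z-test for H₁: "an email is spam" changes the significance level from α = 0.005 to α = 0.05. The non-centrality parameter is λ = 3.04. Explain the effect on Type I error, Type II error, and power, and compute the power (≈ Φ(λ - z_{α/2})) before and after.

Increasing α from 0.005 to 0.05:
• Type I error rate increases (α is the Type I rate by definition).
• Critical value moves from z_{α/2} = 2.807 to 1.96, so power = Φ(λ - z_{α/2}) goes from Φ(3.04 - 2.807) = 0.592 to Φ(3.04 - 1.96) = 0.86.
• Type II error rate β = 1 - power therefore decreases (0.408 → 0.14).
Appropriate when false negatives are costly — here, a spam email lands in the inbox.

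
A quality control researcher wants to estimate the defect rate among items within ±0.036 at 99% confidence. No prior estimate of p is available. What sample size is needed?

Conservative approach: use p = 0.5 (maximizes p(1-p) = 0.25). n = z²(0.25)/E² = 2.576²×0.25/0.036² = 1280.05 → n = 1281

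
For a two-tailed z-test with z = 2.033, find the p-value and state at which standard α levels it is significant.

p = 2·P(Z > |2.033|) = 2·(1 - Φ(2.033)) ≈ 0.0421. Significant at α = 0.1; Significant at α = 0.05.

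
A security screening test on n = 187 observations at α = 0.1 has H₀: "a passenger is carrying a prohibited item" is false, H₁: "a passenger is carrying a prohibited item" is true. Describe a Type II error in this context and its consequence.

Type II error: failing to reject H₀ when it is false — concluding that a passenger is carrying a prohibited item is not supported when in fact it is. Consequence: letting a prohibited item through — security breach.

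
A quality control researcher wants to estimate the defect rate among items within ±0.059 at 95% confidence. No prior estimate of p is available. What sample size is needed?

Conservative approach: use p = 0.5 (maximizes p(1-p) = 0.25). n = z²(0.25)/E² = 1.96²×0.25/0.059² = 275.9 → n = 276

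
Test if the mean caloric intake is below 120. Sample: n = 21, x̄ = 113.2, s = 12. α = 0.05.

t = (113.2 - 120)/(12/√21) = -2.597, df = 20. Critical t = -1.725. Reject H₀.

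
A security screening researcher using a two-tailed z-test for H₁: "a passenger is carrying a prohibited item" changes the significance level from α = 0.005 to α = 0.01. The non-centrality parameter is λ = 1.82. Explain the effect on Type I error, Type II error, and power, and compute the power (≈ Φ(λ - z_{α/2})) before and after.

Increasing α from 0.005 to 0.01:
• Type I error rate increases (α is the Type I rate by definition).
• Critical value moves from z_{α/2} = 2.807 to 2.576, so power = Φ(λ - z_{α/2}) goes from Φ(1.82 - 2.807) = 0.162 to Φ(1.82 - 2.576) = 0.225.
• Type II error rate β = 1 - power therefore decreases (0.838 → 0.775).
Appropriate when false negatives are costly — here, letting a prohibited item through — security breach.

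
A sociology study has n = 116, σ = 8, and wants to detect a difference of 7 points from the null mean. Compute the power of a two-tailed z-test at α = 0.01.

SE = σ/√n = 8/√116 = 0.743. Non-centrality λ = d/SE = 7/0.743 = 9.424. Power ≈ Φ(λ - z_{α/2}) = Φ(9.424 - 2.576) = Φ(6.848) = 1.0.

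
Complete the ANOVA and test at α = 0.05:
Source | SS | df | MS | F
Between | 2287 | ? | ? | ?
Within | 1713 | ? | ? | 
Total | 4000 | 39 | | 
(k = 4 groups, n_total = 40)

df_between = 3, df_within = 36. MS_between = 762.33, MS_within = 47.58. F = 16.021, F_crit ≈ 2.866. Reject H₀.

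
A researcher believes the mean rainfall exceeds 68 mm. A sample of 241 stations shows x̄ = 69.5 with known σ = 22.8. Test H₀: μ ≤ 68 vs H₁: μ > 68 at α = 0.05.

z = 1.021. Critical value: 1.645. Fail to reject H₀.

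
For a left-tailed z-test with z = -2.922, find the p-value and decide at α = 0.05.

p = P(Z < -2.922) = Φ(-2.922) ≈ 0.0017. Since p < 0.05, reject H₀ (significant) at α = 0.05.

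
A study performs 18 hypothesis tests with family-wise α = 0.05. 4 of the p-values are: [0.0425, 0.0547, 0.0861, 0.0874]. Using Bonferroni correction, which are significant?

Bonferroni α = 0.05/18 = 0.00278. None of the given p-values are significant.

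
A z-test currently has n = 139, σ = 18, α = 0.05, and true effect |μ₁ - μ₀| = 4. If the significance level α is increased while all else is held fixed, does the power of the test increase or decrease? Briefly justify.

Power increases: a larger α lowers the critical value, so more of the H₁ sampling distribution falls in the rejection region.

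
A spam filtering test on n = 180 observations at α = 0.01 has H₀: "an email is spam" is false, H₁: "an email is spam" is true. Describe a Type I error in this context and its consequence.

Type I error: rejecting H₀ when it is true — concluding that an email is spam when in fact it is not. Consequence: a legitimate email is sent to the spam folder and the user misses it.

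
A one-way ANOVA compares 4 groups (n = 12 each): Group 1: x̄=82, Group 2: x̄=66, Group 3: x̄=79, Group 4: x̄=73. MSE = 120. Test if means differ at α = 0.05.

Grand mean = 75.0. SS_between = 1800.0, MS_between = 600.0. F = 5.0, F_crit ≈ 2.816. Reject H₀.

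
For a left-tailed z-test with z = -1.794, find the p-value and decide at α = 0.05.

p = P(Z < -1.794) = Φ(-1.794) ≈ 0.0364. Since p < 0.05, reject H₀ (significant) at α = 0.05.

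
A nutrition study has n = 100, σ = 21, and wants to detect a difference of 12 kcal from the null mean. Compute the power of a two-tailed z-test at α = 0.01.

SE = σ/√n = 21/√100 = 2.1. Non-centrality λ = d/SE = 12/2.1 = 5.714. Power ≈ Φ(λ - z_{α/2}) = Φ(5.714 - 2.576) = Φ(3.138) = 0.999.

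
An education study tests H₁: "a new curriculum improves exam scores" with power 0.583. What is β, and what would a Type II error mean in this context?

β = 1 - power = 1 - 0.583 = 0.417. A Type II error is failing to reject H₀ when H₀ is false (false negative) — here, failing to conclude that a new curriculum improves exam scores when in fact it is true. Consequence: keeping the old curriculum when the new one would have helped students.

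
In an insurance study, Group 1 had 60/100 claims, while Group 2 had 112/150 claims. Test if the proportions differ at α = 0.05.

p̂₁ = 0.6, p̂₂ = 0.747, pooled p̂ = 0.688. z = -2.452. Critical: ±1.96. Reject H₀.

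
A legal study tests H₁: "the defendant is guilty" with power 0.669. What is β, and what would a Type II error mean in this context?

β = 1 - power = 1 - 0.669 = 0.331. A Type II error is failing to reject H₀ when H₀ is false (false negative) — here, failing to conclude that the defendant is guilty when in fact it is true. Consequence: acquitting a guilty person.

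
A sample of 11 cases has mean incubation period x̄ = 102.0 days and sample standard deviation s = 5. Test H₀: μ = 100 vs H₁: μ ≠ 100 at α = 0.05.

t = (x̄ - μ₀)/(s/√n) = (102.0 - 100)/(5/√11) = 1.327. df = 10, critical t = ±2.228. Fail to reject H₀.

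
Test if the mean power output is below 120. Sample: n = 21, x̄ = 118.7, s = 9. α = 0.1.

t = (118.7 - 120)/(9/√21) = -0.662, df = 20. Critical t = -1.325. Fail to reject H₀.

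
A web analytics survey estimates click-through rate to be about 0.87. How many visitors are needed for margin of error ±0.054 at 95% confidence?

n = z²p(1-p)/E² = 1.96²×0.87×0.13/0.054² = 149.0003 → n = 150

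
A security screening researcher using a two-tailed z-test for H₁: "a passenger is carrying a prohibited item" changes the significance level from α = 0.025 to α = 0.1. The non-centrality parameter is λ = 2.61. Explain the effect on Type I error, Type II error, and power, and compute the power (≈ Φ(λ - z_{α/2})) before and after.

Increasing α from 0.025 to 0.1:
• Type I error rate increases (α is the Type I rate by definition).
• Critical value moves from z_{α/2} = 2.241 to 1.645, so power = Φ(λ - z_{α/2}) goes from Φ(2.61 - 2.241) = 0.644 to Φ(2.61 - 1.645) = 0.833.
• Type II error rate β = 1 - power therefore decreases (0.356 → 0.167).
Appropriate when false negatives are costly — here, letting a prohibited item through — security breach.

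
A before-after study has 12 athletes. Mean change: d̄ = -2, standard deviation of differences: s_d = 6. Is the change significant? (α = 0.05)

t = d̄/(s_d/√n) = -2/(6/√12) = -1.155. df = 11, critical t = ±2.201. Fail to reject H₀.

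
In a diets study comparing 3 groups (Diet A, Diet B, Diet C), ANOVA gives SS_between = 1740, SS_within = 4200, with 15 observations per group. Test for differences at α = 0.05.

df_between = 2, df_within = 42. F = MS_between/MS_within = 870.0/100.0 = 8.7. F_crit ≈ 3.22. Reject H₀. At least one mean differs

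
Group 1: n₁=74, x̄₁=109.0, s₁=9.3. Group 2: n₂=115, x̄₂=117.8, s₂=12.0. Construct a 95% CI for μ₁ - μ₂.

Difference = -8.8. SE = √(9.3²/74 + 12.0²/115) = 1.556. CI = (-11.85, -5.75)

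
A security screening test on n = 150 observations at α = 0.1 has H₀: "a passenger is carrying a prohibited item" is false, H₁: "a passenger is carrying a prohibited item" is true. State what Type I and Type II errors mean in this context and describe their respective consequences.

Type I (false positive): concluding that a passenger is carrying a prohibited item when it is not — detaining an innocent passenger — delay and inconvenience. Type II (false negative): failing to conclude that a passenger is carrying a prohibited item when it is — letting a prohibited item through — security breach. Which is costlier depends on domain priorities and is a judgement call rather than a statistical fact.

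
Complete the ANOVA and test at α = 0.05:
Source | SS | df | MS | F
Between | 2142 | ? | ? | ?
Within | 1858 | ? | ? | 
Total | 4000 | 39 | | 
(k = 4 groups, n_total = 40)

df_between = 3, df_within = 36. MS_between = 714.0, MS_within = 51.61. F = 13.834, F_crit ≈ 2.866. Reject H₀.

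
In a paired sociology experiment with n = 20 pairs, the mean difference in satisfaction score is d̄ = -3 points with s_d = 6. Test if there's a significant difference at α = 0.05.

t = d̄/(s_d/√n) = -3/(6/√20) = -2.236. df = 19, critical t = ±2.093. Reject H₀.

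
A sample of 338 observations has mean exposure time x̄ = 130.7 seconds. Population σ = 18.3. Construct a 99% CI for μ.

CI = x̄ ± z*(σ/√n) = 130.7 ± 2.576(18.3/√338) = 130.7 ± 2.56 = (128.14, 133.26)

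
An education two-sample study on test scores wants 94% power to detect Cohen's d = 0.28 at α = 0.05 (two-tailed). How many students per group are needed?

z_{α/2} = 1.96, z_β = Φ⁻¹(0.94) = 1.555. For small effect (d = 0.28): n per group = 2(z_{α/2} + z_β)²/d² = 2(1.96 + 1.555)²/0.28² = 315.2 → 316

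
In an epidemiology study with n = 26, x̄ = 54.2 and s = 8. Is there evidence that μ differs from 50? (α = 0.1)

t = (x̄ - μ₀)/(s/√n) = (54.2 - 50)/(8/√26) = 2.677. df = 25, critical t = ±1.708. Reject H₀.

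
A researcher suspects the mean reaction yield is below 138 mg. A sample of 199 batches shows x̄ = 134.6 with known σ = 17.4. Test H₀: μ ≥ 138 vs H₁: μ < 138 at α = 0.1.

z = -2.756. Critical value: -1.28. Reject H₀.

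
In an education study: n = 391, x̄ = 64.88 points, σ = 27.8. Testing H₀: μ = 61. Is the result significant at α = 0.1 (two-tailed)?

z = (64.88 - 61)/(27.8/√391) = 2.76. Since |z| > 1.645, significant at α = 0.1.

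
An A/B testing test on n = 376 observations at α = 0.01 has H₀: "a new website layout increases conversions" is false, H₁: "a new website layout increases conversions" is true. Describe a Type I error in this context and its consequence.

Type I error: rejecting H₀ when it is true — concluding that a new website layout increases conversions when in fact it is not. Consequence: rolling out a layout that doesn't actually help — wasted engineering effort.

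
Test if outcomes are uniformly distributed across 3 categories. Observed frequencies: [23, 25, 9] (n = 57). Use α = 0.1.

Expected = 19 each. χ² = Σ(O-E)²/E = 8.0. df = 2, critical value = 4.605. Reject H₀.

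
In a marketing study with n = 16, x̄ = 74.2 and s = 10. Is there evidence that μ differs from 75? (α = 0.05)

t = (x̄ - μ₀)/(s/√n) = (74.2 - 75)/(10/√16) = -0.32. df = 15, critical t = ±2.131. Fail to reject H₀.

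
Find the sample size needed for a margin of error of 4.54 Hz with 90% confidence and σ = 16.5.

n = (z*σ/E)² = (1.645×16.5/4.54)² = 35.7 → n = 36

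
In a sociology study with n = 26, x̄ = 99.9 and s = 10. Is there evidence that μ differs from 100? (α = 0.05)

t = (x̄ - μ₀)/(s/√n) = (99.9 - 100)/(10/√26) = -0.051. df = 25, critical t = ±2.06. Fail to reject H₀.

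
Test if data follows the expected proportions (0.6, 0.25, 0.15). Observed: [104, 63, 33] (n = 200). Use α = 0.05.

Expected: [120.0, 50.0, 30.0]. χ² = 5.813. df = 2, critical = 5.991. Fail to reject H₀.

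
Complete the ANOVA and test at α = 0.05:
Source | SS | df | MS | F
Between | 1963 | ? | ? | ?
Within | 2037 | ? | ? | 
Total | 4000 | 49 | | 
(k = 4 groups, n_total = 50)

df_between = 3, df_within = 46. MS_between = 654.33, MS_within = 44.28. F = 14.776, F_crit ≈ 2.807. Reject H₀.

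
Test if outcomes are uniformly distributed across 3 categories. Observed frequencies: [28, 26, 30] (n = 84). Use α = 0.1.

Expected = 28 each. χ² = Σ(O-E)²/E = 0.286. df = 2, critical value = 4.605. Fail to reject H₀.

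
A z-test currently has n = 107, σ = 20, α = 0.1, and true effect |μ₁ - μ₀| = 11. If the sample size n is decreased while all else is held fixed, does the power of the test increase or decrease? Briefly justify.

Power decreases: a smaller n inflates the standard error σ/√n, pulling the sampling distribution under H₁ back toward the critical value.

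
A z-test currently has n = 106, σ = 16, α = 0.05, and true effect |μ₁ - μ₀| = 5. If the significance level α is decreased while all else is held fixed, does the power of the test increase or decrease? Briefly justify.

Power decreases: a smaller α raises the critical value, so less of the H₁ sampling distribution falls in the rejection region.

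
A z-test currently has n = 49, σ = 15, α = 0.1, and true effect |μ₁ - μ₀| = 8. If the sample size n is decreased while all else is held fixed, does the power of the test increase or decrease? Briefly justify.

Power decreases: a smaller n inflates the standard error σ/√n, pulling the sampling distribution under H₁ back toward the critical value.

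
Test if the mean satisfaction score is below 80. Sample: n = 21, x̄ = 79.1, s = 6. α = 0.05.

t = (79.1 - 80)/(6/√21) = -0.687, df = 20. Critical t = -1.725. Fail to reject H₀.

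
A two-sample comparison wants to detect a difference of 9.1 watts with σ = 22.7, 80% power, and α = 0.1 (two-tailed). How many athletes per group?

n per group = 2(z_α/2 + z_β)²σ²/d² = 2×(1.645 + 0.84)²×22.7²/9.1² = 76.9 → n = 77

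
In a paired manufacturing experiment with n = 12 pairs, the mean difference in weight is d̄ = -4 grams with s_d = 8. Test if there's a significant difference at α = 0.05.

t = d̄/(s_d/√n) = -4/(8/√12) = -1.732. df = 11, critical t = ±2.201. Fail to reject H₀.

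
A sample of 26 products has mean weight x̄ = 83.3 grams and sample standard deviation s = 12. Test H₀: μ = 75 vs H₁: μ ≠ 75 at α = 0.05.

t = (x̄ - μ₀)/(s/√n) = (83.3 - 75)/(12/√26) = 3.527. df = 25, critical t = ±2.06. Reject H₀.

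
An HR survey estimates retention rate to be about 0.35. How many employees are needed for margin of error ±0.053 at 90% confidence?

n = z²p(1-p)/E² = 1.645²×0.35×0.65/0.053² = 219.2 → n = 220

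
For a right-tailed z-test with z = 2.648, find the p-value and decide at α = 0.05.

p = P(Z > 2.648) = 1 - Φ(2.648) ≈ 0.004. Since p < 0.05, reject H₀ (significant) at α = 0.05.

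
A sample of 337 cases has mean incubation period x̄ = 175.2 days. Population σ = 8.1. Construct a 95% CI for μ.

CI = x̄ ± z*(σ/√n) = 175.2 ± 1.96(8.1/√337) = 175.2 ± 0.86 = (174.34, 176.06)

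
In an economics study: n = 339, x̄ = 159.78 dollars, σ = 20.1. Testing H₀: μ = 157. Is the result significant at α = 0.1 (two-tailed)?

z = (159.78 - 157)/(20.1/√339) = 2.547. Since |z| > 1.645, significant at α = 0.1.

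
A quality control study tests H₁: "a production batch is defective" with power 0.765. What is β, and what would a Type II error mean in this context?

β = 1 - power = 1 - 0.765 = 0.235. A Type II error is failing to reject H₀ when H₀ is false (false negative) — here, failing to conclude that a production batch is defective when in fact it is true. Consequence: shipping a defective batch — faulty products reach customers.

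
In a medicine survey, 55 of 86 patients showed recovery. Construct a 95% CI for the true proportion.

p̂ = 0.64. CI = p̂ ± z*√(p̂(1-p̂)/n) = (0.538, 0.741)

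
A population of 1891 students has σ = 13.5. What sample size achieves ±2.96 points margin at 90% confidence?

Without FPC: n₀ = (1.645×13.5/2.96)² = 56.288. With FPC: n = n₀N/(n₀+N-1) = 54.7 → n = 55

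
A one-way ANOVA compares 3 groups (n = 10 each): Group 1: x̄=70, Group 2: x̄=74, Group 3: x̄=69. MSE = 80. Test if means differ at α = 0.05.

Grand mean = 71.0. SS_between = 140.0, MS_between = 70.0. F = 0.875, F_crit ≈ 3.354. Fail to reject H₀.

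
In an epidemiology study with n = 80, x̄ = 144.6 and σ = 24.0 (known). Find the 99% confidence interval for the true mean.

CI = x̄ ± z*(σ/√n) = 144.6 ± 2.576(24.0/√80) = 144.6 ± 6.91 = (137.69, 151.51)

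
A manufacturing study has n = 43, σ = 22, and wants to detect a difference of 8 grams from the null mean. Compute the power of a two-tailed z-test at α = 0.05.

SE = σ/√n = 22/√43 = 3.355. Non-centrality λ = d/SE = 8/3.355 = 2.385. Power ≈ Φ(λ - z_{α/2}) = Φ(2.385 - 1.96) = Φ(0.425) = 0.664.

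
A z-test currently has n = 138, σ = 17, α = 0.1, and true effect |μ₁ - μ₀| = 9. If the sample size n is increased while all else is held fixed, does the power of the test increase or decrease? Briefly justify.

Power increases: a larger n shrinks the standard error σ/√n, moving the sampling distribution under H₁ further from the critical value.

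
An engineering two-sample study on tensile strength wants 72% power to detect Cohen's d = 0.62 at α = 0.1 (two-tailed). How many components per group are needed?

z_{α/2} = 1.645, z_β = Φ⁻¹(0.72) = 0.583. For medium effect (d = 0.62): n per group = 2(z_{α/2} + z_β)²/d² = 2(1.645 + 0.583)²/0.62² = 25.8 → 26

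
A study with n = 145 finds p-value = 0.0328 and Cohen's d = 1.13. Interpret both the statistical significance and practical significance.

Statistically significant (p = 0.0328 < 0.05). Cohen's d = 1.13 indicates a large effect size. Both statistical and practical significance should be considered.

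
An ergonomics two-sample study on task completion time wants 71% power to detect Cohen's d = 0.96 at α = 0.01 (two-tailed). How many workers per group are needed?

z_{α/2} = 2.576, z_β = Φ⁻¹(0.71) = 0.553. For large effect (d = 0.96): n per group = 2(z_{α/2} + z_β)²/d² = 2(2.576 + 0.553)²/0.96² = 21.2 → 22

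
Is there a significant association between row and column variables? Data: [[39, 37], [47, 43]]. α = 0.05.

χ² = 0.014. df = 1, critical = 3.841. Fail to reject H₀. No evidence of dependence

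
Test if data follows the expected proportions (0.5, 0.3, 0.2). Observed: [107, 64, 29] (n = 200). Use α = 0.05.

Expected: [100.0, 60.0, 40.0]. χ² = 3.782. df = 2, critical = 5.991. Fail to reject H₀.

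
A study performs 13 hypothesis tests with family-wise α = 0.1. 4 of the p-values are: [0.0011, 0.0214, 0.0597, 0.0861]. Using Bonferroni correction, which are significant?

Bonferroni α = 0.1/13 = 0.00769. Significant p-values: [0.0011]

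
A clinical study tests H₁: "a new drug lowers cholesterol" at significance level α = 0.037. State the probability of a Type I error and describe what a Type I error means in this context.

P(Type I error) = α = 0.037. A Type I error is rejecting H₀ when H₀ is actually true (false positive) — here, concluding that a new drug lowers cholesterol when in fact this is not the case. Consequence: approving an ineffective drug — patients take a useless medication and may skip effective alternatives.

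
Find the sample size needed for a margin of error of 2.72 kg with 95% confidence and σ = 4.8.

n = (z*σ/E)² = (1.96×4.8/2.72)² = 12.0 → n = 12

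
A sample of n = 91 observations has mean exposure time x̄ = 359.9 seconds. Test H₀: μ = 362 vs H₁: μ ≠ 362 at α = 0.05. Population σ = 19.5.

z = (x̄ - μ₀)/(σ/√n) = (359.9 - 362)/(19.5/√91) = -1.027. Critical value: ±1.96. Since |-1.027| ≤ 1.96, Fail to reject H₀.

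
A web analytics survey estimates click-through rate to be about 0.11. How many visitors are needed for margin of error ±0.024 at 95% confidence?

n = z²p(1-p)/E² = 1.96²×0.11×0.89/0.024² = 652.9 → n = 653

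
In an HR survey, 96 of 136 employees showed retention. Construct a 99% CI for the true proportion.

p̂ = 0.706. CI = p̂ ± z*√(p̂(1-p̂)/n) = (0.605, 0.807)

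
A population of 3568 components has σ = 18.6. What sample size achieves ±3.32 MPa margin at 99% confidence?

Without FPC: n₀ = (2.576×18.6/3.32)² = 208.277. With FPC: n = n₀N/(n₀+N-1) = 196.8 → n = 197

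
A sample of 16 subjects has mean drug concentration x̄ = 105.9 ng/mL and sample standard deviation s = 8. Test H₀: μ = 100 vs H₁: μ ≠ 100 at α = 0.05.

t = (x̄ - μ₀)/(s/√n) = (105.9 - 100)/(8/√16) = 2.95. df = 15, critical t = ±2.131. Reject H₀.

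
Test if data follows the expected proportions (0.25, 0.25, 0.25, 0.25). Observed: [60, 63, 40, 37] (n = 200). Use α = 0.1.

Expected: [50.0, 50.0, 50.0, 50.0]. χ² = 10.76. df = 3, critical = 6.251. Reject H₀.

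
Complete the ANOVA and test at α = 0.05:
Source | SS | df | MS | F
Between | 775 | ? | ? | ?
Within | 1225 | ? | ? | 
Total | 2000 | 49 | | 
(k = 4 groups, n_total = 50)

df_between = 3, df_within = 46. MS_between = 258.33, MS_within = 26.63. F = 9.701, F_crit ≈ 2.807. Reject H₀.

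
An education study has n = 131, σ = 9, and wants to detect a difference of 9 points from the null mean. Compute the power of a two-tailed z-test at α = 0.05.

SE = σ/√n = 9/√131 = 0.786. Non-centrality λ = d/SE = 9/0.786 = 11.446. Power ≈ Φ(λ - z_{α/2}) = Φ(11.446 - 1.96) = Φ(9.486) = 1.0.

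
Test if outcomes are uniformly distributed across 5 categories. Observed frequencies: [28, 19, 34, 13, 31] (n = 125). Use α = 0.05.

Expected = 25 each. χ² = Σ(O-E)²/E = 12.24. df = 4, critical value = 9.488. Reject H₀.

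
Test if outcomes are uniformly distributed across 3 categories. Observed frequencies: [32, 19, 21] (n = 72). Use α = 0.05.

Expected = 24 each. χ² = Σ(O-E)²/E = 4.083. df = 2, critical value = 5.991. Fail to reject H₀.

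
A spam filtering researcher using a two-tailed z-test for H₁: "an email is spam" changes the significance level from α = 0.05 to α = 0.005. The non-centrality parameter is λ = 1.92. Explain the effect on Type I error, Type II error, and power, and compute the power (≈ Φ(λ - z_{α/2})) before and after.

Decreasing α from 0.05 to 0.005:
• Type I error rate decreases (α is the Type I rate by definition).
• Critical value moves from z_{α/2} = 1.96 to 2.807, so power = Φ(λ - z_{α/2}) goes from Φ(1.92 - 1.96) = 0.484 to Φ(1.92 - 2.807) = 0.188.
• Type II error rate β = 1 - power therefore increases (0.516 → 0.812).
Appropriate when false positives are costly — here, a legitimate email is sent to the spam folder and the user misses it.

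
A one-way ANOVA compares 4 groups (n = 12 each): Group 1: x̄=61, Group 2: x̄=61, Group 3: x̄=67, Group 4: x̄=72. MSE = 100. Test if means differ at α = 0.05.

Grand mean = 65.25. SS_between = 1017.0, MS_between = 339.0. F = 3.39, F_crit ≈ 2.816. Reject H₀.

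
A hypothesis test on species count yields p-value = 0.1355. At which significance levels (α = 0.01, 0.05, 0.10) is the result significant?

p = 0.1355. Not significant at any of the given levels.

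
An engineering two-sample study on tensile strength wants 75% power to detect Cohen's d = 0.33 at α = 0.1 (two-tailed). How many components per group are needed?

z_{α/2} = 1.645, z_β = Φ⁻¹(0.75) = 0.674. For small effect (d = 0.33): n per group = 2(z_{α/2} + z_β)²/d² = 2(1.645 + 0.674)²/0.33² = 98.8 → 99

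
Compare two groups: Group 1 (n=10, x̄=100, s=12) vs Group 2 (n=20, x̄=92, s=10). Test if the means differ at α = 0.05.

Pooled sp = 10.68. t = 1.933, df = 28. Critical t = ±2.048. Fail to reject H₀.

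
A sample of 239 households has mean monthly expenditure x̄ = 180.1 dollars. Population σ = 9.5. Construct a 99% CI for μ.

CI = x̄ ± z*(σ/√n) = 180.1 ± 2.576(9.5/√239) = 180.1 ± 1.58 = (178.52, 181.68)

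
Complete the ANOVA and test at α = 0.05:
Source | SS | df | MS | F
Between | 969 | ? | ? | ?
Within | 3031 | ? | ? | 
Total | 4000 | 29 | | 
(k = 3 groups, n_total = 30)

df_between = 2, df_within = 27. MS_between = 484.5, MS_within = 112.26. F = 4.316, F_crit ≈ 3.354. Reject H₀.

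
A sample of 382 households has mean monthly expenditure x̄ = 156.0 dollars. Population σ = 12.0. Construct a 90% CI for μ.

CI = x̄ ± z*(σ/√n) = 156.0 ± 1.645(12.0/√382) = 156.0 ± 1.01 = (154.99, 157.01)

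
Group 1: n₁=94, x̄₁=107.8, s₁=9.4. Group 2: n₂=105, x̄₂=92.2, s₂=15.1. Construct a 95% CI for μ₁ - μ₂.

Difference = 15.6. SE = √(9.4²/94 + 15.1²/105) = 1.764. CI = (12.14, 19.06)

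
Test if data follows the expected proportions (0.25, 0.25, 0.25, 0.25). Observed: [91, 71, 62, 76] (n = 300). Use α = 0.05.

Expected: [75.0, 75.0, 75.0, 75.0]. χ² = 5.893. df = 3, critical = 7.815. Fail to reject H₀.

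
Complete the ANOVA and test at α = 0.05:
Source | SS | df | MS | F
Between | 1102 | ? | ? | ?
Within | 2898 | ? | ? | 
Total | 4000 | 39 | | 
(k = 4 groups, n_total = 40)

df_between = 3, df_within = 36. MS_between = 367.33, MS_within = 80.5. F = 4.563, F_crit ≈ 2.866. Reject H₀.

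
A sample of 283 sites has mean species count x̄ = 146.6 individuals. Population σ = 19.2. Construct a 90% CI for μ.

CI = x̄ ± z*(σ/√n) = 146.6 ± 1.645(19.2/√283) = 146.6 ± 1.88 = (144.72, 148.48)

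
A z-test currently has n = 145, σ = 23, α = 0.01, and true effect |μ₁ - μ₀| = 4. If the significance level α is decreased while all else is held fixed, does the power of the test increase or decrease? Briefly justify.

Power decreases: a smaller α raises the critical value, so less of the H₁ sampling distribution falls in the rejection region.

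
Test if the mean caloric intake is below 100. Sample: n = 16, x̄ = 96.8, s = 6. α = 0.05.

t = (96.8 - 100)/(6/√16) = -2.133, df = 15. Critical t = -1.753. Reject H₀.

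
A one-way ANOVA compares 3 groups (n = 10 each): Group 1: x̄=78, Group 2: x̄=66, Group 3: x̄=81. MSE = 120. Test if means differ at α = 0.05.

Grand mean = 75.0. SS_between = 1260.0, MS_between = 630.0. F = 5.25, F_crit ≈ 3.354. Reject H₀.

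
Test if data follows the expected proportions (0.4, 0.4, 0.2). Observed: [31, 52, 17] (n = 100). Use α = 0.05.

Expected: [40.0, 40.0, 20.0]. χ² = 6.075. df = 2, critical = 5.991. Reject H₀.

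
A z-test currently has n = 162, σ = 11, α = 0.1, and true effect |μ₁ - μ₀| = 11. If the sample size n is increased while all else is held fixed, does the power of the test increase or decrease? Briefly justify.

Power increases: a larger n shrinks the standard error σ/√n, moving the sampling distribution under H₁ further from the critical value.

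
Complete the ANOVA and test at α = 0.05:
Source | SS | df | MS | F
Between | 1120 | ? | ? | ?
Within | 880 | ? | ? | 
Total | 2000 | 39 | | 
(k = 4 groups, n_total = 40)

df_between = 3, df_within = 36. MS_between = 373.33, MS_within = 24.44. F = 15.273, F_crit ≈ 2.866. Reject H₀.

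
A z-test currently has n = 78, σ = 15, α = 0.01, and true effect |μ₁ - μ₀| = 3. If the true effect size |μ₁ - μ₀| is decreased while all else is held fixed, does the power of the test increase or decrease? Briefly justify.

Power decreases: a smaller true effect decreases the non-centrality λ = |μ₁ - μ₀|/(σ/√n).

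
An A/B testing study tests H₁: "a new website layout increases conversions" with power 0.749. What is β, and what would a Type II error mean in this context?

β = 1 - power = 1 - 0.749 = 0.251. A Type II error is failing to reject H₀ when H₀ is false (false negative) — here, failing to conclude that a new website layout increases conversions when in fact it is true. Consequence: discarding a layout that would have improved conversions — lost revenue.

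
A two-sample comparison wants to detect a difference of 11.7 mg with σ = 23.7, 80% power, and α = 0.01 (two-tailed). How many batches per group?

n per group = 2(z_α/2 + z_β)²σ²/d² = 2×(2.576 + 0.84)²×23.7²/11.7² = 95.8 → n = 96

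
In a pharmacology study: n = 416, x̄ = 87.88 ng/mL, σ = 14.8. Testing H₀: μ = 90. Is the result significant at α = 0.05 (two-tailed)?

z = (87.88 - 90)/(14.8/√416) = -2.922. Since |z| > 1.96, significant at α = 0.05.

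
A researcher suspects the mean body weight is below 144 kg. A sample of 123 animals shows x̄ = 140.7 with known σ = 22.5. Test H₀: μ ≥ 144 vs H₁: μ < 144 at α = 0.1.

z = -1.627. Critical value: -1.28. Reject H₀.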